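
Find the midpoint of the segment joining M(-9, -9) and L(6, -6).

The midpoint is the point halfway along the segment.
Move half the horizontal distance: -9 + (6 - -9)/2 = -9 + 15/2 = -3/2
Move half the vertical distance: -9 + (-6 - -9)/2 = -9 + 3/2 = -15/2
Midpoint = (-3/2, -15/2)

(-3/2, -15/2)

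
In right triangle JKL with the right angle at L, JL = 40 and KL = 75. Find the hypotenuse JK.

By the Pythagorean theorem: JK^2 = JL^2 + KL^2
JK^2 = 40^2 + 75^2 = 1600 + 5625 = 7225
JK = sqrt(7225) = 85

85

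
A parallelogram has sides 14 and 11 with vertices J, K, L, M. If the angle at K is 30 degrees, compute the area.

Area = a * b * sin(theta)
Area = 14 * 11 * sin(30 degrees)
Area = 154 * 1/2
Area = 77

77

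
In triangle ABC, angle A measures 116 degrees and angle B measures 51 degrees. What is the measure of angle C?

angle C = 180 - 116 - 51 = 13 degrees.

13 degrees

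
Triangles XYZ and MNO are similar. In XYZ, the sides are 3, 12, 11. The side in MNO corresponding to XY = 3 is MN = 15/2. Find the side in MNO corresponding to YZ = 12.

Similar triangles have proportional sides. Setting up the proportion:
MN / XY = NO / YZ
15/2 / 3 = NO / 12
NO = 12 * 15/2 / 3 = 30.

30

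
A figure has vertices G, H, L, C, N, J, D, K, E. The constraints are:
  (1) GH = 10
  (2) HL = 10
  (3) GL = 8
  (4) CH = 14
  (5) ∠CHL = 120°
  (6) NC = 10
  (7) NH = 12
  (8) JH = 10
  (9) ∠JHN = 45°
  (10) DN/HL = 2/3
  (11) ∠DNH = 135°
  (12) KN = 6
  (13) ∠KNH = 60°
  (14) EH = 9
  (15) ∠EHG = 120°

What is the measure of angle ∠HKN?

Step 1: By the law of cosines on triangle KNH: KH² = 6² + 12² − 2·6·12·cos(60°) = 108, so KH = 6·√3.
Step 2: By the inverse law of cosines on triangle HKN: cos(∠HKN) = ((6·√3)² + 6² − 12²) / (2·6·√3·6) = 0/124.71 = 0, so ∠HKN = 90°.

Therefore, the measure of angle ∠HKN = 90°.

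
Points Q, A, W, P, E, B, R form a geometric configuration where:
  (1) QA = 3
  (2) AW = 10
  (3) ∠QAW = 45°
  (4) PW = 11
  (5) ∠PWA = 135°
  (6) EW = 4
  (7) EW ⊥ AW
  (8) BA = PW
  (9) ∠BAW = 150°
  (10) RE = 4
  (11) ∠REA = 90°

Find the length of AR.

Step 1: By the law of cosines on triangle EWA: EA² = 4² + 10² − 2·4·10·cos(90°) = 116, so EA = 2·√29.
Step 2: By the law of cosines on triangle AER: AR² = (2·√29)² + 4² − 2·2·√29·4·cos(90°) = 132, so AR = 2·√33.

Therefore, the length of AR = 2·√33.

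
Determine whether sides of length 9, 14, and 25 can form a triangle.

The longest side is 25. The other two sides sum to 9 + 14 = 23.
Since 23 ≤ 25, the two shorter sides cannot reach around to close the triangle.

No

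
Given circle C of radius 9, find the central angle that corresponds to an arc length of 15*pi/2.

Arc length L = 2πr × θ/360, so θ = 360L / (2πr).
θ = 360 × 15*pi/2 / (2π × 9)
θ = 150°
θ = 150°

150°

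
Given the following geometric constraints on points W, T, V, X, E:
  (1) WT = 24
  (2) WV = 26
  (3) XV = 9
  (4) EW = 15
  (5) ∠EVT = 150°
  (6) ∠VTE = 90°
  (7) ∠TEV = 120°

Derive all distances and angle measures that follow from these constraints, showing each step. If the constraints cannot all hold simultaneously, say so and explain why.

These constraints are not satisfiable: (5), (6) and (7) are the three interior angles of triangle EVT, which must sum to 180°, but 150° + 90° + 120° = 360°. No planar figure meets all of them, so nothing further can be derived.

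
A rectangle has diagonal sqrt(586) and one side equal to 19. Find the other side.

The diagonal of a rectangle forms a right triangle with the two sides.
Rearranging the Pythagorean theorem: missing side = sqrt(d^2 - known^2).
= sqrt(586 - 361) = sqrt(225) = 15.

15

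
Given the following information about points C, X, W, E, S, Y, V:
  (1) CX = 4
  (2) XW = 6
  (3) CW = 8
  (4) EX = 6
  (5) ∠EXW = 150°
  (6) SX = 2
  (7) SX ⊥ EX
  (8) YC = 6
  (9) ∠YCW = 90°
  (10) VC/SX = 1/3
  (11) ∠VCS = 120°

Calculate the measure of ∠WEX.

Step 1: By the law of cosines on triangle EXW: EW² = 6² + 6² − 2·6·6·cos(150°) = 134.35, so EW ≈ 11.59.
Step 2: By the inverse law of cosines on triangle WEX: cos(∠WEX) = (11.59² + 6² − 6²) / (2·11.59·6) = 134.35/139.09 = 0.9659, so ∠WEX = 15°.

Therefore, the measure of angle ∠WEX = 15°.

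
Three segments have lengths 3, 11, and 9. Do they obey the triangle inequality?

For three segments to close into a triangle, no single side can be as long as the other two combined.
The longest side is 11, and 3 + 9 = 12 > 11.
A triangle can be formed.

Yes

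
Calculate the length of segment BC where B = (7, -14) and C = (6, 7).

d = sqrt((-1)^2 + (21)^2) = sqrt(442)

sqrt(442)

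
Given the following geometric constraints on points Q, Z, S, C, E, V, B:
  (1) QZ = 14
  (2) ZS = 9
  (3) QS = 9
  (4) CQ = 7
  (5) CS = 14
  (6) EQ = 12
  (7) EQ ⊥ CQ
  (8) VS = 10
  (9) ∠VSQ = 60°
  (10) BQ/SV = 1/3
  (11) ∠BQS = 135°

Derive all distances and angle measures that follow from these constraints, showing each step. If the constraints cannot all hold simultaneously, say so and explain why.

The constraints are consistent.

From the given relations:
  BQ = 1/3·SV = 1/3·10 ≈ 3.33

Step 1: From QS = 9, SV = 10, and ∠QSV = 60°, by the law of cosines:
  QV² = QS² + SV² - 2·QS·SV·cos(60°) = 81 + 100 - 90 = 91
  QV = √91

Step 2: From SQ = 9, QB = 3.33, and ∠SQB = 135°, by the law of cosines:
  SB² = SQ² + QB² - 2·SQ·QB·cos(135°) = 81 + 11.11 + 42.43 = 134.5
  SB ≈ 11.6

Step 3: From CQ = 7, QE = 12, and ∠CQE = 90°, by the law of cosines:
  CE² = CQ² + QE² - 2·CQ·QE·cos(90°) = 49 + 144 - 0 = 193
  CE = √193

Step 4: From QC = 7, QS = 9, CS = 14, by the inverse law of cosines:
  cos(∠CQS) = (QC² + QS² - CS²) / (2·QC·QS)
  ∠CQS = 121.59°

Step 5: From QS = 9, QZ = 14, SZ = 9, by the inverse law of cosines:
  cos(∠SQZ) = (QS² + QZ² - SZ²) / (2·QS·QZ)
  ∠SQZ = 38.94°

Step 6: From ZQ = 14, ZS = 9, QS = 9, by the inverse law of cosines:
  cos(∠QZS) = (ZQ² + ZS² - QS²) / (2·ZQ·ZS)
  ∠QZS = 38.94°

Step 7: From SC = 14, SQ = 9, CQ = 7, by the inverse law of cosines:
  cos(∠CSQ) = (SC² + SQ² - CQ²) / (2·SC·SQ)
  ∠CSQ = 25.21°

Step 8: From SQ = 9, SZ = 9, QZ = 14, by the inverse law of cosines:
  cos(∠QSZ) = (SQ² + SZ² - QZ²) / (2·SQ·SZ)
  ∠QSZ = 102.12°

Step 9: From CQ = 7, CS = 14, QS = 9, by the inverse law of cosines:
  cos(∠QCS) = (CQ² + CS² - QS²) / (2·CQ·CS)
  ∠QCS = 33.2°

Step 10: From QS = 9, QV = √91, SV = 10, by the inverse law of cosines:
  cos(∠SQV) = (QS² + QV² - SV²) / (2·QS·QV)
  ∠SQV = 65.21°

Step 11: From SB = 11.6, SQ = 9, BQ = 3.33, by the inverse law of cosines:
  cos(∠BSQ) = (SB² + SQ² - BQ²) / (2·SB·SQ)
  ∠BSQ = 11.72°

Step 12: From CE = √193, CQ = 7, EQ = 12, by the inverse law of cosines:
  cos(∠ECQ) = (CE² + CQ² - EQ²) / (2·CE·CQ)
  ∠ECQ = 59.74°

Step 13: From EC = √193, EQ = 12, CQ = 7, by the inverse law of cosines:
  cos(∠CEQ) = (EC² + EQ² - CQ²) / (2·EC·EQ)
  ∠CEQ = 30.26°

Step 14: From VQ = √91, VS = 10, QS = 9, by the inverse law of cosines:
  cos(∠QVS) = (VQ² + VS² - QS²) / (2·VQ·VS)
  ∠QVS = 54.79°

Step 15: From BQ = 3.33, BS = 11.6, QS = 9, by the inverse law of cosines:
  cos(∠QBS) = (BQ² + BS² - QS²) / (2·BQ·BS)
  ∠QBS = 33.28°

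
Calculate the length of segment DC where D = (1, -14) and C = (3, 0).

d = sqrt((3 - 1)^2 + (0 - -14)^2)
d = sqrt(2^2 + 14^2)
d = sqrt(4 + 196)
d = sqrt(200) = 10*sqrt(2)

10*sqrt(2)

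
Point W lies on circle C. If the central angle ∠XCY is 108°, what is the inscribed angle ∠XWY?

Inscribed angle = 108° / 2 = 54° (inscribed angle theorem).

54°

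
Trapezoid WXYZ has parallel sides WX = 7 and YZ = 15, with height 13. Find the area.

Area of a trapezoid = (base1 + base2) * height / 2
Area = (7 + 15) * 13 / 2
Area = 22 * 13 / 2
Area = 286 / 2
Area = 143

143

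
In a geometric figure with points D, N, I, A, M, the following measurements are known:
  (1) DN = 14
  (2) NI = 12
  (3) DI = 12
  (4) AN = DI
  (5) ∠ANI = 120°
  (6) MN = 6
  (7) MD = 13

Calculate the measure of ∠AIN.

From the given relations: AN = DI = 12.
Step 1: By the law of cosines on triangle INA: IA² = 12² + 12² − 2·12·12·cos(120°) = 432, so IA = 12·√3.
Step 2: By the inverse law of cosines on triangle AIN: cos(∠AIN) = ((12·√3)² + 12² − 12²) / (2·12·√3·12) = 432/498.83 = 0.866, so ∠AIN = 30°.

Therefore, the measure of angle ∠AIN = 30°.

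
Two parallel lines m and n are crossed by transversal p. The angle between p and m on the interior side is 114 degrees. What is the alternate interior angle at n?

Alternate interior angles lie on opposite sides of the transversal, between the parallel lines.
By the alternate interior angle theorem, they are equal: 114 degrees.

114 degrees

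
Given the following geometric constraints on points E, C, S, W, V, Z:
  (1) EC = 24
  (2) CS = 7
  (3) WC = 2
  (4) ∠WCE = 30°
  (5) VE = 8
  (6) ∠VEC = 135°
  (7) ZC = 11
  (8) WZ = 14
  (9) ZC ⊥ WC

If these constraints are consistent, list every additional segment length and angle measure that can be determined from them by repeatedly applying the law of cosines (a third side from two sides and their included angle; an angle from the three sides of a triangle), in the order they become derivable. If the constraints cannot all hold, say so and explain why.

These constraints are not satisfiable: by the triangle inequality in triangle CWZ, (3) WC = 2 and (7) ZC = 11 force WZ ≤ 2 + 11 = 13, but (8) says WZ = 14. No planar figure meets all of them, so nothing further can be derived.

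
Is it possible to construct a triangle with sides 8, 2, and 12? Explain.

No.
The triangle inequality is violated: 8 + 2 = 10 ≤ 12.
These lengths cannot form a triangle.

No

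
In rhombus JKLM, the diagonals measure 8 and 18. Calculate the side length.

Half-diagonals are 4 and 9. side = sqrt(4^2 + 9^2) = sqrt(97)

sqrt(97)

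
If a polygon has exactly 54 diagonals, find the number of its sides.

Using d = n(n - 3)/2, we solve 54 = n(n - 3)/2.
So n(n - 3) = 108.
Testing n = 12: 12 * 9 = 108 = 108. Correct.
The polygon has 12 sides.

12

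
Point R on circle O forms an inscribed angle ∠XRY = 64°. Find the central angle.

By the inscribed angle theorem, the central angle is twice the inscribed angle.
Central angle = 2 × 64° = 128°

128°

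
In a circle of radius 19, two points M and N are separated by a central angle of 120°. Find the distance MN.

Drop a perpendicular from the center to the chord, bisecting both the chord and the central angle.
Each half-chord = r sin(θ/2) = 19 sin(60°).
The full chord = 2 × 19 × sin(60°) = 19*sqrt(3).

19*sqrt(3)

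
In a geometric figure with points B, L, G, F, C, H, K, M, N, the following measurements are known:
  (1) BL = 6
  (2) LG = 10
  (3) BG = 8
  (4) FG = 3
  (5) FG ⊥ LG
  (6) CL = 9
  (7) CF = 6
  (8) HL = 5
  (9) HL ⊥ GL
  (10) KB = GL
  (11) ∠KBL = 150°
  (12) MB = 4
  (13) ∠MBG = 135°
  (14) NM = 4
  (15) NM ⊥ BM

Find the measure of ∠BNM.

Step 1: By the law of cosines on triangle NMB: NB² = 4² + 4² − 2·4·4·cos(90°) = 32, so NB = 4·√2.
Step 2: By the inverse law of cosines on triangle BNM: cos(∠BNM) = ((4·√2)² + 4² − 4²) / (2·4·√2·4) = 32/45.25 = 0.7071, so ∠BNM = 45°.

Therefore, the measure of angle ∠BNM = 45°.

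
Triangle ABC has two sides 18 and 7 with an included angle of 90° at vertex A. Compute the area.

When two sides and the included angle are known, the area formula is (1/2)ab sin(C).
The height from one side to the opposite vertex is 7 sin(90°) = 7.
Area = (1/2) * 18 * 7 = 63.

63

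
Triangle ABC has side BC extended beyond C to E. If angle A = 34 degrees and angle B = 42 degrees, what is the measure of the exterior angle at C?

Exterior angle = 34 + 42 = 76 degrees (exterior angle theorem).

76 degrees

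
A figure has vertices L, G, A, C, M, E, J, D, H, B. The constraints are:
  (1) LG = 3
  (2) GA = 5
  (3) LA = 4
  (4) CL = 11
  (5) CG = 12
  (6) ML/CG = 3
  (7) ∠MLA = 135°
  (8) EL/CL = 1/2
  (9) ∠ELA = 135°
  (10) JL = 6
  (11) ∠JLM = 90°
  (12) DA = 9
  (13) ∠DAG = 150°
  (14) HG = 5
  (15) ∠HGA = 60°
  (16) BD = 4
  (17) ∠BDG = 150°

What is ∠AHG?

Step 1: By the law of cosines on triangle HGA: HA² = 5² + 5² − 2·5·5·cos(60°) = 25, so HA = 5.
Step 2: By the inverse law of cosines on triangle AHG: cos(∠AHG) = (5² + 5² − 5²) / (2·5·5) = 25/50 = 0.5, so ∠AHG = 60°.

Therefore, the measure of angle ∠AHG = 60°.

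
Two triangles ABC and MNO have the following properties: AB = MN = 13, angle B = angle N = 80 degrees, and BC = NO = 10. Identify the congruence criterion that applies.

Consider the given information: AB = MN = 13, angle B = angle N = 80 degrees, and BC = NO = 10
This is not SSS or AAS: SSS requires all three pairs of sides, but we don't have that. AAS requires two angles and a non-included side.
The correct criterion is SAS. Two pairs of corresponding sides and the included angle are equal (Side-Angle-Side).

SAS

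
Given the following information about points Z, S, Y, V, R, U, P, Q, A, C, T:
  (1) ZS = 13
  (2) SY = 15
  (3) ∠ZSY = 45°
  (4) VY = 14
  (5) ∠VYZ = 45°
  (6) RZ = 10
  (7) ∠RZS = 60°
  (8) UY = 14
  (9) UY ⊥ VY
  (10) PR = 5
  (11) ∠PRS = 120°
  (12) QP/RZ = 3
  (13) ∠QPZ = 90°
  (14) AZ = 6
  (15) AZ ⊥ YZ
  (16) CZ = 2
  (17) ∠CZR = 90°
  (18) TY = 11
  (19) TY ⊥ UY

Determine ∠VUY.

Step 1: By the law of cosines on triangle UYV: UV² = 14² + 14² − 2·14·14·cos(90°) = 392, so UV = 14·√2.
Step 2: By the inverse law of cosines on triangle VUY: cos(∠VUY) = ((14·√2)² + 14² − 14²) / (2·14·√2·14) = 392/554.37 = 0.7071, so ∠VUY = 45°.

Therefore, the measure of angle ∠VUY = 45°.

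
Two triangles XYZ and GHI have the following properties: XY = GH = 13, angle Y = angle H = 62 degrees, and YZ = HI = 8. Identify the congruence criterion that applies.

Consider the given information: XY = GH = 13, angle Y = angle H = 62 degrees, and YZ = HI = 8
This is not SSS or ASA: SSS requires all three pairs of sides, but we don't have that. ASA requires two angles and the side between them.
The correct criterion is SAS. Two pairs of corresponding sides and the included angle are equal (Side-Angle-Side).

SAS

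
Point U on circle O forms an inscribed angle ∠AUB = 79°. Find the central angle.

By the inscribed angle theorem, the central angle is twice the inscribed angle.
Central angle = 2 × 79° = 158°

158°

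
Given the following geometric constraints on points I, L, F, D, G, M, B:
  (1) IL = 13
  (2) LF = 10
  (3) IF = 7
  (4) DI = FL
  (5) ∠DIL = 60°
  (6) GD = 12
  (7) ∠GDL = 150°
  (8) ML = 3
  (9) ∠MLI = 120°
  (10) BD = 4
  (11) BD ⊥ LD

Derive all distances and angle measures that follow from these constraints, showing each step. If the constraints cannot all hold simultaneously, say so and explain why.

The constraints are consistent.

From the given relations:
  DI = FL = 10

Step 1: From IL = 13, LM = 3, and ∠ILM = 120°, by the law of cosines:
  IM² = IL² + LM² - 2·IL·LM·cos(120°) = 169 + 9 + 39 = 217
  IM ≈ 14.73

Step 2: From LI = 13, ID = 10, and ∠LID = 60°, by the law of cosines:
  LD² = LI² + ID² - 2·LI·ID·cos(60°) = 169 + 100 - 130 = 139
  LD = √139

Step 3: From IF = 7, IL = 13, FL = 10, by the inverse law of cosines:
  cos(∠FIL) = (IF² + IL² - FL²) / (2·IF·IL)
  ∠FIL = 49.58°

Step 4: From LF = 10, LI = 13, FI = 7, by the inverse law of cosines:
  cos(∠FLI) = (LF² + LI² - FI²) / (2·LF·LI)
  ∠FLI = 32.2°

Step 5: From FI = 7, FL = 10, IL = 13, by the inverse law of cosines:
  cos(∠IFL) = (FI² + FL² - IL²) / (2·FI·FL)
  ∠IFL = 98.21°

Step 6: From LD = √139, DG = 12, and ∠LDG = 150°, by the law of cosines:
  LG² = LD² + DG² - 2·LD·DG·cos(150°) = 139 + 144 + 245 = 528
  LG ≈ 22.98

Step 7: From LD = √139, DB = 4, and ∠LDB = 90°, by the law of cosines:
  LB² = LD² + DB² - 2·LD·DB·cos(90°) = 139 + 16 - 0 = 155
  LB = √155

Step 8: From IL = 13, IM = 14.73, LM = 3, by the inverse law of cosines:
  cos(∠LIM) = (IL² + IM² - LM²) / (2·IL·IM)
  ∠LIM = 10.16°

Step 9: From LD = √139, LI = 13, DI = 10, by the inverse law of cosines:
  cos(∠DLI) = (LD² + LI² - DI²) / (2·LD·LI)
  ∠DLI = 47.27°

Step 10: From DI = 10, DL = √139, IL = 13, by the inverse law of cosines:
  cos(∠IDL) = (DI² + DL² - IL²) / (2·DI·DL)
  ∠IDL = 72.73°

Step 11: From MI = 14.73, ML = 3, IL = 13, by the inverse law of cosines:
  cos(∠IML) = (MI² + ML² - IL²) / (2·MI·ML)
  ∠IML = 49.84°

Step 12: From LB = √155, LD = √139, BD = 4, by the inverse law of cosines:
  cos(∠BLD) = (LB² + LD² - BD²) / (2·LB·LD)
  ∠BLD = 18.74°

Step 13: From LD = √139, LG = 22.98, DG = 12, by the inverse law of cosines:
  cos(∠DLG) = (LD² + LG² - DG²) / (2·LD·LG)
  ∠DLG = 15.14°

Step 14: From GD = 12, GL = 22.98, DL = √139, by the inverse law of cosines:
  cos(∠DGL) = (GD² + GL² - DL²) / (2·GD·GL)
  ∠DGL = 14.86°

Step 15: From BD = 4, BL = √155, DL = √139, by the inverse law of cosines:
  cos(∠DBL) = (BD² + BL² - DL²) / (2·BD·BL)
  ∠DBL = 71.26°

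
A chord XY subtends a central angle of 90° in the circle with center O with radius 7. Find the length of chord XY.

Chord = 2(7) sin(45°) = 7*sqrt(2)

7*sqrt(2)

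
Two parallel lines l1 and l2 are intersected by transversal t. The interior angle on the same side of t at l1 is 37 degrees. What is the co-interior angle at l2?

Co-interior angles (same-side interior) formed by parallel lines and a transversal are supplementary (sum to 180 degrees).
The given angle is 37 degrees.
The co-interior angle = 180 - 37 = 143 degrees.

143 degrees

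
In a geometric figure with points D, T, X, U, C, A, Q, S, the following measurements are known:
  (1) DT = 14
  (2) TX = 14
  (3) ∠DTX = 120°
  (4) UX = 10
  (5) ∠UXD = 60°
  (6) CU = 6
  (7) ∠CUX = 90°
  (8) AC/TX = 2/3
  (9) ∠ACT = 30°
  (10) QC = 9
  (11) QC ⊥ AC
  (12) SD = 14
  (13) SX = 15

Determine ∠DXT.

Step 1: By the law of cosines on triangle XTD: XD² = 14² + 14² − 2·14·14·cos(120°) = 588, so XD = 14·√3.
Step 2: By the inverse law of cosines on triangle DXT: cos(∠DXT) = ((14·√3)² + 14² − 14²) / (2·14·√3·14) = 588/678.96 = 0.866, so ∠DXT = 30°.

Therefore, the measure of angle ∠DXT = 30°.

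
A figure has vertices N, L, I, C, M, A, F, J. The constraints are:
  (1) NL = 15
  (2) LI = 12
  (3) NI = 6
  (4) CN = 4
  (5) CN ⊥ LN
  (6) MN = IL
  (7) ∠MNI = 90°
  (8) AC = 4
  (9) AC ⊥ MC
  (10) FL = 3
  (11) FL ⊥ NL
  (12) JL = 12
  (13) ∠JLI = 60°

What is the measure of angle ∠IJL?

Step 1: By the law of cosines on triangle JLI: JI² = 12² + 12² − 2·12·12·cos(60°) = 144, so JI = 12.
Step 2: By the inverse law of cosines on triangle IJL: cos(∠IJL) = (12² + 12² − 12²) / (2·12·12) = 144/288 = 0.5, so ∠IJL = 60°.

Therefore, the measure of angle ∠IJL = 60°.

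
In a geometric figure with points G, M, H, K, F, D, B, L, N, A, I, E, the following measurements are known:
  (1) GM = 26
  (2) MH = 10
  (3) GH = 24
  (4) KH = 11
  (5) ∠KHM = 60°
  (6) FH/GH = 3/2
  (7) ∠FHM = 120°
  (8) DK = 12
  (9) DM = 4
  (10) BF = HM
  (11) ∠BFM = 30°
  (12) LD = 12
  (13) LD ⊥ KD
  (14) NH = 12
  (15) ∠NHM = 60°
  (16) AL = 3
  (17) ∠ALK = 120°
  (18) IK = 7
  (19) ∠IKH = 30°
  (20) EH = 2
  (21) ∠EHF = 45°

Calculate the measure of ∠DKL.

Step 1: By the law of cosines on triangle KDL: KL² = 12² + 12² − 2·12·12·cos(90°) = 288, so KL = 12·√2.
Step 2: By the inverse law of cosines on triangle DKL: cos(∠DKL) = (12² + (12·√2)² − 12²) / (2·12·12·√2) = 288/407.29 = 0.7071, so ∠DKL = 45°.

Therefore, the measure of angle ∠DKL = 45°.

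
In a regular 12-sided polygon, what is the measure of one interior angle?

Each interior angle of a regular n-gon is (n - 2) * 180 / n.
For n = 12: (12 - 2) * 180 / 12 = 1800/12 = 150 degrees.

150 degrees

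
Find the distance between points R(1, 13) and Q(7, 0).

The horizontal distance is |7 - 1| = 6 and the vertical distance is |0 - 13| = 13.
By the Pythagorean theorem, d = sqrt(6^2 + 13^2) = sqrt(205).

sqrt(205)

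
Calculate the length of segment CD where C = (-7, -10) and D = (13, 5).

The horizontal distance is |13 - -7| = 20 and the vertical distance is |5 - -10| = 15.
By the Pythagorean theorem, d = sqrt(20^2 + 15^2) = sqrt(625) = 25.

25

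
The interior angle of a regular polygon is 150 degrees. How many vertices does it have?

Each interior angle of a regular n-gon is (n - 2) * 180 / n.
Setting this equal to 150:
(n - 2) * 180 / n = 150
Each exterior angle = 180 - 150 = 30 degrees.
Since exterior angles sum to 360: n = 360 / 30 = 12.

12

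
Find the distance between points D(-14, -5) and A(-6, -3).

d = sqrt((8)^2 + (2)^2) = sqrt(68) = 2*sqrt(17)

2*sqrt(17)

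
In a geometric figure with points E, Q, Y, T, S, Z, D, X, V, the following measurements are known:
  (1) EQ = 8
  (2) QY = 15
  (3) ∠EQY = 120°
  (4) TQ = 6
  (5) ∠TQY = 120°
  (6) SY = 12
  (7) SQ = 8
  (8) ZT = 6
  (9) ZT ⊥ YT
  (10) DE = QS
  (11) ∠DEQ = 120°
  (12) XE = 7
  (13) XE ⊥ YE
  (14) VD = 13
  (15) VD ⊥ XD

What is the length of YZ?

Step 1: By the law of cosines on triangle YQT: YT² = 15² + 6² − 2·15·6·cos(120°) = 351, so YT = 3·√39.
Step 2: By the law of cosines on triangle YTZ: YZ² = (3·√39)² + 6² − 2·3·√39·6·cos(90°) = 387, so YZ = 3·√43.

Therefore, the length of YZ = 3·√43.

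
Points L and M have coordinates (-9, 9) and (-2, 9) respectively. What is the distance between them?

The horizontal distance is |-2 - -9| = 7 and the vertical distance is |9 - 9| = 0.
By the Pythagorean theorem, d = sqrt(7^2 + 0^2) = sqrt(49) = 7.

7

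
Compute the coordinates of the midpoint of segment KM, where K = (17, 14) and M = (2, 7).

The midpoint is the point halfway along the segment.
Move half the horizontal distance: 17 + (2 - 17)/2 = 17 + -15/2 = 19/2
Move half the vertical distance: 14 + (7 - 14)/2 = 14 + -7/2 = 21/2
Midpoint = (19/2, 21/2)

(19/2, 21/2)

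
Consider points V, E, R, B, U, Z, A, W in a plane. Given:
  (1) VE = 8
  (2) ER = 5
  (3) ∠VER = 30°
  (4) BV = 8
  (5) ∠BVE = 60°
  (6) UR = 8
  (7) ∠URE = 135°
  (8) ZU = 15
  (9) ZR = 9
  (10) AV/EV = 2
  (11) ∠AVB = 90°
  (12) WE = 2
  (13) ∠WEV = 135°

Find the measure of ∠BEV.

Step 1: By the law of cosines on triangle EVB: EB² = 8² + 8² − 2·8·8·cos(60°) = 64, so EB = 8.
Step 2: By the inverse law of cosines on triangle BEV: cos(∠BEV) = (8² + 8² − 8²) / (2·8·8) = 64/128 = 0.5, so ∠BEV = 60°.

Therefore, the measure of angle ∠BEV = 60°.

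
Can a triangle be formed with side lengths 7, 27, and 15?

The longest side is 27. The other two sides sum to 7 + 15 = 22.
Since 22 ≤ 27, the two shorter sides cannot reach around to close the triangle.

No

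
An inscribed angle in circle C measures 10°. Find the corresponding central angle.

By the inscribed angle theorem, the central angle is twice the inscribed angle.
Central angle = 2 × 10° = 20°

20°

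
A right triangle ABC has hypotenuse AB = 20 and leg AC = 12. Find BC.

Rearranging the Pythagorean theorem to solve for the unknown leg:
leg^2 = hypotenuse^2 - known_leg^2 = 400 - 144 = 256
leg = sqrt(256) = 16.

16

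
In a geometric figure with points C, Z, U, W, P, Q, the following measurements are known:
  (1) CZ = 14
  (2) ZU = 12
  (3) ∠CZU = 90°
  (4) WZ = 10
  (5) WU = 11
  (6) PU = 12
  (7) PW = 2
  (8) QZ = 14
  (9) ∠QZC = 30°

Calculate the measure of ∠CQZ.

Step 1: By the law of cosines on triangle QZC: QC² = 14² + 14² − 2·14·14·cos(30°) = 52.52, so QC ≈ 7.25.
Step 2: By the inverse law of cosines on triangle CQZ: cos(∠CQZ) = (7.25² + 14² − 14²) / (2·7.25·14) = 52.52/202.91 = 0.2588, so ∠CQZ = 75°.

Therefore, the measure of angle ∠CQZ = 75°.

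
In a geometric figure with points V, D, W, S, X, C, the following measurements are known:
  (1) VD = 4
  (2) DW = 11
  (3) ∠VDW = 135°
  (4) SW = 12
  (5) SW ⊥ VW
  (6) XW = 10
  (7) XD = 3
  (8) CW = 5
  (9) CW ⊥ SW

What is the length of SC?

Step 1: By the law of cosines on triangle SWC: SC² = 12² + 5² − 2·12·5·cos(90°) = 169, so SC = 13.

Therefore, the length of SC = 13.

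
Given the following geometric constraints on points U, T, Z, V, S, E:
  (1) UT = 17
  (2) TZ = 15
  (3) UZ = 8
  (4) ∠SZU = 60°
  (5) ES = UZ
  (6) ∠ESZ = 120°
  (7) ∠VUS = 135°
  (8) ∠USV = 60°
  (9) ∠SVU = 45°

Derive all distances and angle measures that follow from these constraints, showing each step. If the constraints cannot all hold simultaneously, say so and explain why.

These constraints are not satisfiable: (7), (8) and (9) are the three interior angles of triangle VUS, which must sum to 180°, but 135° + 60° + 45° = 240°. No planar figure meets all of them, so nothing further can be derived.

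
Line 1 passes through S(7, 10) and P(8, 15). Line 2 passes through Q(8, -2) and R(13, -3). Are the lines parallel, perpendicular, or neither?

Slope of line 1: m1 = (15 - 10)/(8 - 7) = 5/1 = 5
Slope of line 2: m2 = (-3 - -2)/(13 - 8) = -1/5 = -1/5
m1 * m2 = (5) * (-1/5) = -1 = -1, so the lines are perpendicular.

Perpendicular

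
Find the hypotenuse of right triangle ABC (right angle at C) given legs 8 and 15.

In a right triangle, the square of the hypotenuse equals the sum of the squares of the two legs.
The legs are 8 and 15, so the hypotenuse = sqrt(64 + 225) = sqrt(289) = 17.

17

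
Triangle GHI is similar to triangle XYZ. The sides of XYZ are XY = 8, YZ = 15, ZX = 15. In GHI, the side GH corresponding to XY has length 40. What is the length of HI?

Similar triangles have proportional sides. Setting up the proportion:
GH / XY = HI / YZ
40 / 8 = HI / 15
HI = 15 * 40 / 8 = 75.

75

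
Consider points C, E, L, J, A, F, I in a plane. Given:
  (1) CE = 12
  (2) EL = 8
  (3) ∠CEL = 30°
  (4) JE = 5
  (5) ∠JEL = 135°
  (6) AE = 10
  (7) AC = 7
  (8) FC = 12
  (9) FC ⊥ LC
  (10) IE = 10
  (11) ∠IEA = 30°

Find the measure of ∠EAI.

Step 1: By the law of cosines on triangle AEI: AI² = 10² + 10² − 2·10·10·cos(30°) = 26.79, so AI ≈ 5.18.
Step 2: By the inverse law of cosines on triangle EAI: cos(∠EAI) = (10² + 5.18² − 10²) / (2·10·5.18) = 26.79/103.53 = 0.2588, so ∠EAI = 75°.

Therefore, the measure of angle ∠EAI = 75°.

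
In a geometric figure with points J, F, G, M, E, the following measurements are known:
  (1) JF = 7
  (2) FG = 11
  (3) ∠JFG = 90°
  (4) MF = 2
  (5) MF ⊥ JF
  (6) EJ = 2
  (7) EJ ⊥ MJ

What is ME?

Step 1: By the law of cosines on triangle JFM: JM² = 7² + 2² − 2·7·2·cos(90°) = 53, so JM = √53.
Step 2: By the law of cosines on triangle MJE: ME² = √53² + 2² − 2·√53·2·cos(90°) = 57, so ME = √57.

Therefore, the length of ME = √57.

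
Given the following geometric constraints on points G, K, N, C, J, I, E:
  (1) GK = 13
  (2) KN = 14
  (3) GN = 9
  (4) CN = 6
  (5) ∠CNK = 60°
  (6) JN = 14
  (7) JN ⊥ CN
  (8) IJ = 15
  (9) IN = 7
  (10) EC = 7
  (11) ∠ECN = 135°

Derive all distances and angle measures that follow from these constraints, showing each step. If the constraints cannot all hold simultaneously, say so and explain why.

The constraints are consistent.

Step 1: From KN = 14, NC = 6, and ∠KNC = 60°, by the law of cosines:
  KC² = KN² + NC² - 2·KN·NC·cos(60°) = 196 + 36 - 84 = 148
  KC = 2·√37

Step 2: From NC = 6, CE = 7, and ∠NCE = 135°, by the law of cosines:
  NE² = NC² + CE² - 2·NC·CE·cos(135°) = 36 + 49 + 59.4 = 144.4
  NE ≈ 12.02

Step 3: From CN = 6, NJ = 14, and ∠CNJ = 90°, by the law of cosines:
  CJ² = CN² + NJ² - 2·CN·NJ·cos(90°) = 36 + 196 - 0 = 232
  CJ = 2·√58

Step 4: From GK = 13, GN = 9, KN = 14, by the inverse law of cosines:
  cos(∠KGN) = (GK² + GN² - KN²) / (2·GK·GN)
  ∠KGN = 76.66°

Step 5: From KG = 13, KN = 14, GN = 9, by the inverse law of cosines:
  cos(∠GKN) = (KG² + KN² - GN²) / (2·KG·KN)
  ∠GKN = 38.72°

Step 6: From NG = 9, NK = 14, GK = 13, by the inverse law of cosines:
  cos(∠GNK) = (NG² + NK² - GK²) / (2·NG·NK)
  ∠GNK = 64.62°

Step 7: From NI = 7, NJ = 14, IJ = 15, by the inverse law of cosines:
  cos(∠INJ) = (NI² + NJ² - IJ²) / (2·NI·NJ)
  ∠INJ = 84.14°

Step 8: From JI = 15, JN = 14, IN = 7, by the inverse law of cosines:
  cos(∠IJN) = (JI² + JN² - IN²) / (2·JI·JN)
  ∠IJN = 27.66°

Step 9: From IJ = 15, IN = 7, JN = 14, by the inverse law of cosines:
  cos(∠JIN) = (IJ² + IN² - JN²) / (2·IJ·IN)
  ∠JIN = 68.2°

Step 10: From KC = 2·√37, KN = 14, CN = 6, by the inverse law of cosines:
  cos(∠CKN) = (KC² + KN² - CN²) / (2·KC·KN)
  ∠CKN = 25.28°

Step 11: From NC = 6, NE = 12.02, CE = 7, by the inverse law of cosines:
  cos(∠CNE) = (NC² + NE² - CE²) / (2·NC·NE)
  ∠CNE = 24.32°

Step 12: From CJ = 2·√58, CN = 6, JN = 14, by the inverse law of cosines:
  cos(∠JCN) = (CJ² + CN² - JN²) / (2·CJ·CN)
  ∠JCN = 66.8°

Step 13: From CK = 2·√37, CN = 6, KN = 14, by the inverse law of cosines:
  cos(∠KCN) = (CK² + CN² - KN²) / (2·CK·CN)
  ∠KCN = 94.72°

Step 14: From JC = 2·√58, JN = 14, CN = 6, by the inverse law of cosines:
  cos(∠CJN) = (JC² + JN² - CN²) / (2·JC·JN)
  ∠CJN = 23.2°

Step 15: From EC = 7, EN = 12.02, CN = 6, by the inverse law of cosines:
  cos(∠CEN) = (EC² + EN² - CN²) / (2·EC·EN)
  ∠CEN = 20.68°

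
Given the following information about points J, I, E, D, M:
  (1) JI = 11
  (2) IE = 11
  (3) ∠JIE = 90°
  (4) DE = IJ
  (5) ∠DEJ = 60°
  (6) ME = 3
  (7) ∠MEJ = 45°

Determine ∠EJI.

Step 1: By the law of cosines on triangle JIE: JE² = 11² + 11² − 2·11·11·cos(90°) = 242, so JE = 11·√2.
Step 2: By the inverse law of cosines on triangle EJI: cos(∠EJI) = ((11·√2)² + 11² − 11²) / (2·11·√2·11) = 242/342.24 = 0.7071, so ∠EJI = 45°.

Therefore, the measure of angle ∠EJI = 45°.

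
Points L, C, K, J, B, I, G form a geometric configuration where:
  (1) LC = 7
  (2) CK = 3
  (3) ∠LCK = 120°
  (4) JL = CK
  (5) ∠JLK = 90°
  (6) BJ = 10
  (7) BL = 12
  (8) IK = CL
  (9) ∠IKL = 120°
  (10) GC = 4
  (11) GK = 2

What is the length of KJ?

From the given relations: JL = CK = 3.
Step 1: By the law of cosines on triangle LCK: LK² = 7² + 3² − 2·7·3·cos(120°) = 79, so LK = √79.
Step 2: By the law of cosines on triangle KLJ: KJ² = √79² + 3² − 2·√79·3·cos(90°) = 88, so KJ = 2·√22.

Therefore, the length of KJ = 2·√22.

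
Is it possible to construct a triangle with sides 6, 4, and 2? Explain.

The longest side is 6. The other two sides sum to 2 + 4 = 6.
Since 6 ≤ 6, the two shorter sides cannot reach around to close the triangle.

No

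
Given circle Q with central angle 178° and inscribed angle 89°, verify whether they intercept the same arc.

By the inscribed angle theorem, if both angles subtend the same arc, the inscribed angle must be half the central angle.
Half of 178° = 89°, which equals the given inscribed angle of 89°.
Therefore, yes, they correspond to the same arc.

Yes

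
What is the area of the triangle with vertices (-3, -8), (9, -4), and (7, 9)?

The Shoelace formula computes the area from vertex coordinates by summing cross products.
For vertices (-3,-8), (9,-4), (7,9):
Signed sum = -3*-4 - 9*-8 + 9*9 - 7*-4 + 7*-8 - -3*9
= 84 + 109 + -29 = 164
Area = (1/2)|164| = 82.

82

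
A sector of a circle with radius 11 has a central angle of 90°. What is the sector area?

Sector area = π(11²)(1/4) = 121*pi/4

121*pi/4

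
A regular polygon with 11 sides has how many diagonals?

Total line segments between 11 vertices = C(11,2) = 55.
Subtract the 11 sides: 55 - 11 = 44 diagonals.

44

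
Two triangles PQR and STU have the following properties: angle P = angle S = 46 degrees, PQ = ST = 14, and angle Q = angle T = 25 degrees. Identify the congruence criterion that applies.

Consider the given information: angle P = angle S = 46 degrees, PQ = ST = 14, and angle Q = angle T = 25 degrees
This is not SSS or HL: SSS requires all three pairs of sides, but we don't have that. HL only applies to right triangles with matching hypotenuse and leg.
The correct criterion is ASA. Two pairs of corresponding angles and the included side are equal (Angle-Side-Angle).

ASA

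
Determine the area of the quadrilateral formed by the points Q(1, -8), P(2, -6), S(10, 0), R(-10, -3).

Shoelace: sum of cross terms = 123, Area = (1/2)|123| = 123/2

123/2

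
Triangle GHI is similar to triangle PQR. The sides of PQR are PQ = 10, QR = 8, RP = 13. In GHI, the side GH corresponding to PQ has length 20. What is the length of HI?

Since the triangles are similar, the ratio of corresponding sides is constant.
Scale factor k = GH / PQ = 20 / 10 = 2
HI = k * QR = 2 * 8 = 16

16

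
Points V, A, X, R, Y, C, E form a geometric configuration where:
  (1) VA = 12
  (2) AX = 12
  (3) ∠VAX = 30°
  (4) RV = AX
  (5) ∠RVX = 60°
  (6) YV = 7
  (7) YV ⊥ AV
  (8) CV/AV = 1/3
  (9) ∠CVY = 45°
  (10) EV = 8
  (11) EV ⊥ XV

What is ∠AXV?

Step 1: By the law of cosines on triangle XAV: XV² = 12² + 12² − 2·12·12·cos(30°) = 38.58, so XV ≈ 6.21.
Step 2: By the inverse law of cosines on triangle AXV: cos(∠AXV) = (12² + 6.21² − 12²) / (2·12·6.21) = 38.58/149.08 = 0.2588, so ∠AXV = 75°.

Therefore, the measure of angle ∠AXV = 75°.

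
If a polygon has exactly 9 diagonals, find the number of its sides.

Using d = n(n - 3)/2, we solve 9 = n(n - 3)/2.
So n(n - 3) = 18.
Testing n = 6: 6 * 3 = 18 = 18. Correct.
The polygon has 6 sides.

6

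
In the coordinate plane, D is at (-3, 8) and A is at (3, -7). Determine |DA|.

d = sqrt((3 - -3)^2 + (-7 - 8)^2)
d = sqrt(6^2 + -15^2)
d = sqrt(36 + 225)
d = sqrt(261) = 3*sqrt(29)

3*sqrt(29)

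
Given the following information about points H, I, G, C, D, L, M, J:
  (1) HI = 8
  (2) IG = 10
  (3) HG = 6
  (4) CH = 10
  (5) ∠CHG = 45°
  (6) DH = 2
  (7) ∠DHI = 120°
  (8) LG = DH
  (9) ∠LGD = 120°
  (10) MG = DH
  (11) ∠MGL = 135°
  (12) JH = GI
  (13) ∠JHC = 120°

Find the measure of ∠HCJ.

From the given relations: JH = GI = 10.
Step 1: By the law of cosines on triangle CHJ: CJ² = 10² + 10² − 2·10·10·cos(120°) = 300, so CJ = 10·√3.
Step 2: By the inverse law of cosines on triangle HCJ: cos(∠HCJ) = (10² + (10·√3)² − 10²) / (2·10·10·√3) = 300/346.41 = 0.866, so ∠HCJ = 30°.

Therefore, the measure of angle ∠HCJ = 30°.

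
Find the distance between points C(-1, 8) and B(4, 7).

d = sqrt((4 - -1)^2 + (7 - 8)^2)
d = sqrt(5^2 + -1^2)
d = sqrt(25 + 1)
d = sqrt(26)

sqrt(26)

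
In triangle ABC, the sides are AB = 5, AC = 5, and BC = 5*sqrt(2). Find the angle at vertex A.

By the inverse law of cosines: cos(A) = (AB² + AC² - BC²) / (2 × AB × AC)
cos(A) = (5² + 5² - (5*sqrt(2))²) / (2 × 5 × 5)
cos(A) = (25 + 25 - (50)) / 50
cos(A) = 0
A = arccos(0) = 90°

90°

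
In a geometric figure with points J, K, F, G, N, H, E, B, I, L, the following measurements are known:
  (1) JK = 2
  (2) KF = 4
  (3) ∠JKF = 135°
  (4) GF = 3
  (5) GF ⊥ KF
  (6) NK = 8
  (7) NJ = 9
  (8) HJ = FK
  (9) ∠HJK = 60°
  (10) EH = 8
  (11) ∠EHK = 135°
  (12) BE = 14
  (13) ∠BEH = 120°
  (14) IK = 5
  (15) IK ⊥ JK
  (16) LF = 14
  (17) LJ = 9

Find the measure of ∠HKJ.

From the given relations: HJ = FK = 4.
Step 1: By the law of cosines on triangle KJH: KH² = 2² + 4² − 2·2·4·cos(60°) = 12, so KH = 2·√3.
Step 2: By the inverse law of cosines on triangle HKJ: cos(∠HKJ) = ((2·√3)² + 2² − 4²) / (2·2·√3·2) = 0/13.86 = 0, so ∠HKJ = 90°.

Therefore, the measure of angle ∠HKJ = 90°.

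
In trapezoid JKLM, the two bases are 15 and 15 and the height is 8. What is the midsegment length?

The midsegment of a trapezoid = (base1 + base2) / 2
midsegment = (15 + 15) / 2
midsegment = 30 / 2
midsegment = 15

15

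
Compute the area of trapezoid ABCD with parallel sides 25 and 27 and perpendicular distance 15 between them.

Area of a trapezoid = (base1 + base2) * height / 2
Area = (25 + 27) * 15 / 2
Area = 52 * 15 / 2
Area = 780 / 2
Area = 390

390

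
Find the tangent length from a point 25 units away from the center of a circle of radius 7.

Let T be the point of tangency. Then OT ⊥ PT (radius ⊥ tangent).
In right triangle OTP: OP² = OT² + PT²
25² = 7² + PT²
PT² = 576, PT = 24

24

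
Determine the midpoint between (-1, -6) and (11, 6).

The midpoint is the average of the coordinates:
x: (-1 + 11)/2 = 5
y: (-6 + 6)/2 = 0
Midpoint = (5, 0)

(5, 0)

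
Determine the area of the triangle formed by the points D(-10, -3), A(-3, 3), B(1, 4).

The Shoelace formula computes the area from vertex coordinates by summing cross products.
For vertices (-10,-3), (-3,3), (1,4):
Signed sum = -10*3 - -3*-3 + -3*4 - 1*3 + 1*-3 - -10*4
= -39 + -15 + 37 = -17
Area = (1/2)|-17| = 17/2.

17/2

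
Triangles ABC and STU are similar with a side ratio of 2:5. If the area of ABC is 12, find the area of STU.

Area ratio = (2/5)^2 = 4/25. Area of STU = 12 * 25/4 = 75.

75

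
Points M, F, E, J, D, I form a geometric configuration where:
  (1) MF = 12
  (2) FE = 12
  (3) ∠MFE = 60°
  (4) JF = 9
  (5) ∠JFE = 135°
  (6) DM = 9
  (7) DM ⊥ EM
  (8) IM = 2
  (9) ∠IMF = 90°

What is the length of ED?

Step 1: By the law of cosines on triangle EFM: EM² = 12² + 12² − 2·12·12·cos(60°) = 144, so EM = 12.
Step 2: By the law of cosines on triangle EMD: ED² = 12² + 9² − 2·12·9·cos(90°) = 225, so ED = 15.

Therefore, the length of ED = 15.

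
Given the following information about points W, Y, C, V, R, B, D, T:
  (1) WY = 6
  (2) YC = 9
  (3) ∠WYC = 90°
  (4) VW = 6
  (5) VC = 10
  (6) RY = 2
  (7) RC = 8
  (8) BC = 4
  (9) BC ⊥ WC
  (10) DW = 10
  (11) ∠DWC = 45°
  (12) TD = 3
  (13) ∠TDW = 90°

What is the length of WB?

Step 1: By the law of cosines on triangle CYW: CW² = 9² + 6² − 2·9·6·cos(90°) = 117, so CW = 3·√13.
Step 2: By the law of cosines on triangle WCB: WB² = (3·√13)² + 4² − 2·3·√13·4·cos(90°) = 133, so WB = √133.

Therefore, the length of WB = √133.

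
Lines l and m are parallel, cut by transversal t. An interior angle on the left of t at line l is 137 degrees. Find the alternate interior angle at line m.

Alternate interior angles are equal: 137 degrees.

137 degrees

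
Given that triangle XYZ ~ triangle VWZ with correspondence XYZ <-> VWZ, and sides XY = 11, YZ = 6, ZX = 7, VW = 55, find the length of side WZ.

Similar triangles have proportional sides. Setting up the proportion:
VW / XY = WZ / YZ
55 / 11 = WZ / 6
WZ = 6 * 55 / 11 = 30.

30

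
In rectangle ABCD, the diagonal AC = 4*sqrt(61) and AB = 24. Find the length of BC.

Using the Pythagorean theorem: d^2 = a^2 + b^2
b^2 = d^2 - a^2
b^2 = 976 - 576
b^2 = 400
b = sqrt(400) = 20

20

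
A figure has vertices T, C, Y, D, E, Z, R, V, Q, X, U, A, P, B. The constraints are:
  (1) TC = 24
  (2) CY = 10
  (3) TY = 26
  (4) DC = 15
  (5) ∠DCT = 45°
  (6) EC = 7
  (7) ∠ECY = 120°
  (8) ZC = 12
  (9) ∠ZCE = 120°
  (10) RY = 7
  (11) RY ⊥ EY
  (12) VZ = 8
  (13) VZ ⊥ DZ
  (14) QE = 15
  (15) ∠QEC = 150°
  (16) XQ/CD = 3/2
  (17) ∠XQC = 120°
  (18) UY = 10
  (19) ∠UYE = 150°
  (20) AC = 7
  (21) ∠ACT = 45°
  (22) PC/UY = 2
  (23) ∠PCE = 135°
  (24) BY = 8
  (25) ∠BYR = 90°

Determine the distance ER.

Step 1: By the law of cosines on triangle ECY: EY² = 7² + 10² − 2·7·10·cos(120°) = 219, so EY ≈ 14.8.
Step 2: By the law of cosines on triangle EYR: ER² = 14.8² + 7² − 2·14.8·7·cos(90°) = 268, so ER = 2·√67.

Therefore, the length of ER = 2·√67.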